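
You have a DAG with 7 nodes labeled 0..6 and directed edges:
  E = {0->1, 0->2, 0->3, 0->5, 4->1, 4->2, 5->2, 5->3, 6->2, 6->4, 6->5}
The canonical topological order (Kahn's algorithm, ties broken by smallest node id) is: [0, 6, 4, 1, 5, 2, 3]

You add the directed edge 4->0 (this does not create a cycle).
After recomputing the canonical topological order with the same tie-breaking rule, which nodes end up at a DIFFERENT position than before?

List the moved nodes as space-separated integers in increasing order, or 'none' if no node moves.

Answer: 0 4 6

Derivation:
Old toposort: [0, 6, 4, 1, 5, 2, 3]
Added edge 4->0
Recompute Kahn (smallest-id tiebreak):
  initial in-degrees: [1, 2, 4, 2, 1, 2, 0]
  ready (indeg=0): [6]
  pop 6: indeg[2]->3; indeg[4]->0; indeg[5]->1 | ready=[4] | order so far=[6]
  pop 4: indeg[0]->0; indeg[1]->1; indeg[2]->2 | ready=[0] | order so far=[6, 4]
  pop 0: indeg[1]->0; indeg[2]->1; indeg[3]->1; indeg[5]->0 | ready=[1, 5] | order so far=[6, 4, 0]
  pop 1: no out-edges | ready=[5] | order so far=[6, 4, 0, 1]
  pop 5: indeg[2]->0; indeg[3]->0 | ready=[2, 3] | order so far=[6, 4, 0, 1, 5]
  pop 2: no out-edges | ready=[3] | order so far=[6, 4, 0, 1, 5, 2]
  pop 3: no out-edges | ready=[] | order so far=[6, 4, 0, 1, 5, 2, 3]
New canonical toposort: [6, 4, 0, 1, 5, 2, 3]
Compare positions:
  Node 0: index 0 -> 2 (moved)
  Node 1: index 3 -> 3 (same)
  Node 2: index 5 -> 5 (same)
  Node 3: index 6 -> 6 (same)
  Node 4: index 2 -> 1 (moved)
  Node 5: index 4 -> 4 (same)
  Node 6: index 1 -> 0 (moved)
Nodes that changed position: 0 4 6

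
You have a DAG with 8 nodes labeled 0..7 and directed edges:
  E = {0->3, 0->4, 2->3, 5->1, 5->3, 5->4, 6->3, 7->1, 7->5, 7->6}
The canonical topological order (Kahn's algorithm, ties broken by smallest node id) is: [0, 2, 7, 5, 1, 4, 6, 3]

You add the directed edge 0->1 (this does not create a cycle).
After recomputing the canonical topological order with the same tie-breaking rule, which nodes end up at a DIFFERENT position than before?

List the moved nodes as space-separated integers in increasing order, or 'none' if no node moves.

Old toposort: [0, 2, 7, 5, 1, 4, 6, 3]
Added edge 0->1
Recompute Kahn (smallest-id tiebreak):
  initial in-degrees: [0, 3, 0, 4, 2, 1, 1, 0]
  ready (indeg=0): [0, 2, 7]
  pop 0: indeg[1]->2; indeg[3]->3; indeg[4]->1 | ready=[2, 7] | order so far=[0]
  pop 2: indeg[3]->2 | ready=[7] | order so far=[0, 2]
  pop 7: indeg[1]->1; indeg[5]->0; indeg[6]->0 | ready=[5, 6] | order so far=[0, 2, 7]
  pop 5: indeg[1]->0; indeg[3]->1; indeg[4]->0 | ready=[1, 4, 6] | order so far=[0, 2, 7, 5]
  pop 1: no out-edges | ready=[4, 6] | order so far=[0, 2, 7, 5, 1]
  pop 4: no out-edges | ready=[6] | order so far=[0, 2, 7, 5, 1, 4]
  pop 6: indeg[3]->0 | ready=[3] | order so far=[0, 2, 7, 5, 1, 4, 6]
  pop 3: no out-edges | ready=[] | order so far=[0, 2, 7, 5, 1, 4, 6, 3]
New canonical toposort: [0, 2, 7, 5, 1, 4, 6, 3]
Compare positions:
  Node 0: index 0 -> 0 (same)
  Node 1: index 4 -> 4 (same)
  Node 2: index 1 -> 1 (same)
  Node 3: index 7 -> 7 (same)
  Node 4: index 5 -> 5 (same)
  Node 5: index 3 -> 3 (same)
  Node 6: index 6 -> 6 (same)
  Node 7: index 2 -> 2 (same)
Nodes that changed position: none

Answer: none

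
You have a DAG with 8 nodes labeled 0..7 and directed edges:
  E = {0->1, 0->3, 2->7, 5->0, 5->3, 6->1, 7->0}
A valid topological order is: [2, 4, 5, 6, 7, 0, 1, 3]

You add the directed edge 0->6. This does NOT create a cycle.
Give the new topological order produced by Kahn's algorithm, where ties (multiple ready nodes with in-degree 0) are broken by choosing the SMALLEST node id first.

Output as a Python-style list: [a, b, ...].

Answer: [2, 4, 5, 7, 0, 3, 6, 1]

Derivation:
Old toposort: [2, 4, 5, 6, 7, 0, 1, 3]
Added edge: 0->6
Position of 0 (5) > position of 6 (3). Must reorder: 0 must now come before 6.
Run Kahn's algorithm (break ties by smallest node id):
  initial in-degrees: [2, 2, 0, 2, 0, 0, 1, 1]
  ready (indeg=0): [2, 4, 5]
  pop 2: indeg[7]->0 | ready=[4, 5, 7] | order so far=[2]
  pop 4: no out-edges | ready=[5, 7] | order so far=[2, 4]
  pop 5: indeg[0]->1; indeg[3]->1 | ready=[7] | order so far=[2, 4, 5]
  pop 7: indeg[0]->0 | ready=[0] | order so far=[2, 4, 5, 7]
  pop 0: indeg[1]->1; indeg[3]->0; indeg[6]->0 | ready=[3, 6] | order so far=[2, 4, 5, 7, 0]
  pop 3: no out-edges | ready=[6] | order so far=[2, 4, 5, 7, 0, 3]
  pop 6: indeg[1]->0 | ready=[1] | order so far=[2, 4, 5, 7, 0, 3, 6]
  pop 1: no out-edges | ready=[] | order so far=[2, 4, 5, 7, 0, 3, 6, 1]
  Result: [2, 4, 5, 7, 0, 3, 6, 1]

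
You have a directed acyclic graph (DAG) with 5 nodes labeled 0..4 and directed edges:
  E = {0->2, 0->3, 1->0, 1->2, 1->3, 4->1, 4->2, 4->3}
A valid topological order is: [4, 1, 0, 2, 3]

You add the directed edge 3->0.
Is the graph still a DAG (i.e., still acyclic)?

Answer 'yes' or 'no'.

Given toposort: [4, 1, 0, 2, 3]
Position of 3: index 4; position of 0: index 2
New edge 3->0: backward (u after v in old order)
Backward edge: old toposort is now invalid. Check if this creates a cycle.
Does 0 already reach 3? Reachable from 0: [0, 2, 3]. YES -> cycle!
Still a DAG? no

Answer: no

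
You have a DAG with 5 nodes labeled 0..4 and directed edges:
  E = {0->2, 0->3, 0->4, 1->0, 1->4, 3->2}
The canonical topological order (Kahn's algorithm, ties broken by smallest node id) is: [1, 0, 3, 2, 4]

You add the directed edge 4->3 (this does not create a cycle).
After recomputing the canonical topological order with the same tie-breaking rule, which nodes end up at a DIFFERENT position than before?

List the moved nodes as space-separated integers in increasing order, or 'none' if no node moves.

Answer: 2 3 4

Derivation:
Old toposort: [1, 0, 3, 2, 4]
Added edge 4->3
Recompute Kahn (smallest-id tiebreak):
  initial in-degrees: [1, 0, 2, 2, 2]
  ready (indeg=0): [1]
  pop 1: indeg[0]->0; indeg[4]->1 | ready=[0] | order so far=[1]
  pop 0: indeg[2]->1; indeg[3]->1; indeg[4]->0 | ready=[4] | order so far=[1, 0]
  pop 4: indeg[3]->0 | ready=[3] | order so far=[1, 0, 4]
  pop 3: indeg[2]->0 | ready=[2] | order so far=[1, 0, 4, 3]
  pop 2: no out-edges | ready=[] | order so far=[1, 0, 4, 3, 2]
New canonical toposort: [1, 0, 4, 3, 2]
Compare positions:
  Node 0: index 1 -> 1 (same)
  Node 1: index 0 -> 0 (same)
  Node 2: index 3 -> 4 (moved)
  Node 3: index 2 -> 3 (moved)
  Node 4: index 4 -> 2 (moved)
Nodes that changed position: 2 3 4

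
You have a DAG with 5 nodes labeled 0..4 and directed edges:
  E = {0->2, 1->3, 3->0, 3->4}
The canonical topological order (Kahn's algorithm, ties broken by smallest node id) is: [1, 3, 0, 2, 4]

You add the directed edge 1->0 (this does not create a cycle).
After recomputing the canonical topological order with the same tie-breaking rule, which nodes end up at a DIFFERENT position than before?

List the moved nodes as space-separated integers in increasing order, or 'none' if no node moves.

Answer: none

Derivation:
Old toposort: [1, 3, 0, 2, 4]
Added edge 1->0
Recompute Kahn (smallest-id tiebreak):
  initial in-degrees: [2, 0, 1, 1, 1]
  ready (indeg=0): [1]
  pop 1: indeg[0]->1; indeg[3]->0 | ready=[3] | order so far=[1]
  pop 3: indeg[0]->0; indeg[4]->0 | ready=[0, 4] | order so far=[1, 3]
  pop 0: indeg[2]->0 | ready=[2, 4] | order so far=[1, 3, 0]
  pop 2: no out-edges | ready=[4] | order so far=[1, 3, 0, 2]
  pop 4: no out-edges | ready=[] | order so far=[1, 3, 0, 2, 4]
New canonical toposort: [1, 3, 0, 2, 4]
Compare positions:
  Node 0: index 2 -> 2 (same)
  Node 1: index 0 -> 0 (same)
  Node 2: index 3 -> 3 (same)
  Node 3: index 1 -> 1 (same)
  Node 4: index 4 -> 4 (same)
Nodes that changed position: none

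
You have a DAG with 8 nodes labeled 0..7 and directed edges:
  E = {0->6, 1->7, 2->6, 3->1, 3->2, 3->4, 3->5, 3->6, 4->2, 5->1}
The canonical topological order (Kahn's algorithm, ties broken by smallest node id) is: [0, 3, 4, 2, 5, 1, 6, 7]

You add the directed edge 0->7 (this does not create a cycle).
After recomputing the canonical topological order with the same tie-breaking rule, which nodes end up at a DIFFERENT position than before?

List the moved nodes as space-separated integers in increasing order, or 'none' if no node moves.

Answer: none

Derivation:
Old toposort: [0, 3, 4, 2, 5, 1, 6, 7]
Added edge 0->7
Recompute Kahn (smallest-id tiebreak):
  initial in-degrees: [0, 2, 2, 0, 1, 1, 3, 2]
  ready (indeg=0): [0, 3]
  pop 0: indeg[6]->2; indeg[7]->1 | ready=[3] | order so far=[0]
  pop 3: indeg[1]->1; indeg[2]->1; indeg[4]->0; indeg[5]->0; indeg[6]->1 | ready=[4, 5] | order so far=[0, 3]
  pop 4: indeg[2]->0 | ready=[2, 5] | order so far=[0, 3, 4]
  pop 2: indeg[6]->0 | ready=[5, 6] | order so far=[0, 3, 4, 2]
  pop 5: indeg[1]->0 | ready=[1, 6] | order so far=[0, 3, 4, 2, 5]
  pop 1: indeg[7]->0 | ready=[6, 7] | order so far=[0, 3, 4, 2, 5, 1]
  pop 6: no out-edges | ready=[7] | order so far=[0, 3, 4, 2, 5, 1, 6]
  pop 7: no out-edges | ready=[] | order so far=[0, 3, 4, 2, 5, 1, 6, 7]
New canonical toposort: [0, 3, 4, 2, 5, 1, 6, 7]
Compare positions:
  Node 0: index 0 -> 0 (same)
  Node 1: index 5 -> 5 (same)
  Node 2: index 3 -> 3 (same)
  Node 3: index 1 -> 1 (same)
  Node 4: index 2 -> 2 (same)
  Node 5: index 4 -> 4 (same)
  Node 6: index 6 -> 6 (same)
  Node 7: index 7 -> 7 (same)
Nodes that changed position: none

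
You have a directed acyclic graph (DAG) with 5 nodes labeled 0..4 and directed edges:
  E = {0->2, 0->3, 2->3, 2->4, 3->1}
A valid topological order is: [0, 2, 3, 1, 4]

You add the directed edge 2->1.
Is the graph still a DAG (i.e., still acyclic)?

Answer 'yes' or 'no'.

Answer: yes

Derivation:
Given toposort: [0, 2, 3, 1, 4]
Position of 2: index 1; position of 1: index 3
New edge 2->1: forward
Forward edge: respects the existing order. Still a DAG, same toposort still valid.
Still a DAG? yes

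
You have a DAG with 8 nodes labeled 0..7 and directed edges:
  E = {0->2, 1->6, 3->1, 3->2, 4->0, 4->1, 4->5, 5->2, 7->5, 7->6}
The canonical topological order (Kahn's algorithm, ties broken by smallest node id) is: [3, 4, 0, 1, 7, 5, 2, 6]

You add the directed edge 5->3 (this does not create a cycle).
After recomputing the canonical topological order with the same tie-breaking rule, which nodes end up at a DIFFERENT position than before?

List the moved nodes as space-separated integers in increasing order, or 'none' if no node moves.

Old toposort: [3, 4, 0, 1, 7, 5, 2, 6]
Added edge 5->3
Recompute Kahn (smallest-id tiebreak):
  initial in-degrees: [1, 2, 3, 1, 0, 2, 2, 0]
  ready (indeg=0): [4, 7]
  pop 4: indeg[0]->0; indeg[1]->1; indeg[5]->1 | ready=[0, 7] | order so far=[4]
  pop 0: indeg[2]->2 | ready=[7] | order so far=[4, 0]
  pop 7: indeg[5]->0; indeg[6]->1 | ready=[5] | order so far=[4, 0, 7]
  pop 5: indeg[2]->1; indeg[3]->0 | ready=[3] | order so far=[4, 0, 7, 5]
  pop 3: indeg[1]->0; indeg[2]->0 | ready=[1, 2] | order so far=[4, 0, 7, 5, 3]
  pop 1: indeg[6]->0 | ready=[2, 6] | order so far=[4, 0, 7, 5, 3, 1]
  pop 2: no out-edges | ready=[6] | order so far=[4, 0, 7, 5, 3, 1, 2]
  pop 6: no out-edges | ready=[] | order so far=[4, 0, 7, 5, 3, 1, 2, 6]
New canonical toposort: [4, 0, 7, 5, 3, 1, 2, 6]
Compare positions:
  Node 0: index 2 -> 1 (moved)
  Node 1: index 3 -> 5 (moved)
  Node 2: index 6 -> 6 (same)
  Node 3: index 0 -> 4 (moved)
  Node 4: index 1 -> 0 (moved)
  Node 5: index 5 -> 3 (moved)
  Node 6: index 7 -> 7 (same)
  Node 7: index 4 -> 2 (moved)
Nodes that changed position: 0 1 3 4 5 7

Answer: 0 1 3 4 5 7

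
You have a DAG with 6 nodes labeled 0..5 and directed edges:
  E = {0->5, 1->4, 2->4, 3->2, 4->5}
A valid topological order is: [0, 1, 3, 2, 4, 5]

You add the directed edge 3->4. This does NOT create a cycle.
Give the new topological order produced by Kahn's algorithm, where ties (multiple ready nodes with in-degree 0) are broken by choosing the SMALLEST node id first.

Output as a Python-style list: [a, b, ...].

Old toposort: [0, 1, 3, 2, 4, 5]
Added edge: 3->4
Position of 3 (2) < position of 4 (4). Old order still valid.
Run Kahn's algorithm (break ties by smallest node id):
  initial in-degrees: [0, 0, 1, 0, 3, 2]
  ready (indeg=0): [0, 1, 3]
  pop 0: indeg[5]->1 | ready=[1, 3] | order so far=[0]
  pop 1: indeg[4]->2 | ready=[3] | order so far=[0, 1]
  pop 3: indeg[2]->0; indeg[4]->1 | ready=[2] | order so far=[0, 1, 3]
  pop 2: indeg[4]->0 | ready=[4] | order so far=[0, 1, 3, 2]
  pop 4: indeg[5]->0 | ready=[5] | order so far=[0, 1, 3, 2, 4]
  pop 5: no out-edges | ready=[] | order so far=[0, 1, 3, 2, 4, 5]
  Result: [0, 1, 3, 2, 4, 5]

Answer: [0, 1, 3, 2, 4, 5]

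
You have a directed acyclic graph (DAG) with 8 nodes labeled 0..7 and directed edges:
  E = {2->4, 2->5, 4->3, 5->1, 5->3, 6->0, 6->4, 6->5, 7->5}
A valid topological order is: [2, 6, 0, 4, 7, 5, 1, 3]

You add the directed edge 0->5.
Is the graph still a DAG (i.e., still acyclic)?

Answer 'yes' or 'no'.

Given toposort: [2, 6, 0, 4, 7, 5, 1, 3]
Position of 0: index 2; position of 5: index 5
New edge 0->5: forward
Forward edge: respects the existing order. Still a DAG, same toposort still valid.
Still a DAG? yes

Answer: yes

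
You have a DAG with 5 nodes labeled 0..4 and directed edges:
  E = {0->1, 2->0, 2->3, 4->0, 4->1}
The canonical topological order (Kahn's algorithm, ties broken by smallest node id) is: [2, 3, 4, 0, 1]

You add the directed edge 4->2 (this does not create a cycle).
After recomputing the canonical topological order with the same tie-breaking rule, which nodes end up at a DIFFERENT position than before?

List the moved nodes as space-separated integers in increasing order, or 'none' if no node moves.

Old toposort: [2, 3, 4, 0, 1]
Added edge 4->2
Recompute Kahn (smallest-id tiebreak):
  initial in-degrees: [2, 2, 1, 1, 0]
  ready (indeg=0): [4]
  pop 4: indeg[0]->1; indeg[1]->1; indeg[2]->0 | ready=[2] | order so far=[4]
  pop 2: indeg[0]->0; indeg[3]->0 | ready=[0, 3] | order so far=[4, 2]
  pop 0: indeg[1]->0 | ready=[1, 3] | order so far=[4, 2, 0]
  pop 1: no out-edges | ready=[3] | order so far=[4, 2, 0, 1]
  pop 3: no out-edges | ready=[] | order so far=[4, 2, 0, 1, 3]
New canonical toposort: [4, 2, 0, 1, 3]
Compare positions:
  Node 0: index 3 -> 2 (moved)
  Node 1: index 4 -> 3 (moved)
  Node 2: index 0 -> 1 (moved)
  Node 3: index 1 -> 4 (moved)
  Node 4: index 2 -> 0 (moved)
Nodes that changed position: 0 1 2 3 4

Answer: 0 1 2 3 4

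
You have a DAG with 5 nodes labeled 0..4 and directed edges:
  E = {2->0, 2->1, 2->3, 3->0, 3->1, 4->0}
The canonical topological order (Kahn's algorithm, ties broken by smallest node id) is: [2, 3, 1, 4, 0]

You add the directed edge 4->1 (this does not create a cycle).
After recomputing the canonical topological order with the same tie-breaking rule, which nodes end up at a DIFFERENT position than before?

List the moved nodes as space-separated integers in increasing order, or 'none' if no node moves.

Old toposort: [2, 3, 1, 4, 0]
Added edge 4->1
Recompute Kahn (smallest-id tiebreak):
  initial in-degrees: [3, 3, 0, 1, 0]
  ready (indeg=0): [2, 4]
  pop 2: indeg[0]->2; indeg[1]->2; indeg[3]->0 | ready=[3, 4] | order so far=[2]
  pop 3: indeg[0]->1; indeg[1]->1 | ready=[4] | order so far=[2, 3]
  pop 4: indeg[0]->0; indeg[1]->0 | ready=[0, 1] | order so far=[2, 3, 4]
  pop 0: no out-edges | ready=[1] | order so far=[2, 3, 4, 0]
  pop 1: no out-edges | ready=[] | order so far=[2, 3, 4, 0, 1]
New canonical toposort: [2, 3, 4, 0, 1]
Compare positions:
  Node 0: index 4 -> 3 (moved)
  Node 1: index 2 -> 4 (moved)
  Node 2: index 0 -> 0 (same)
  Node 3: index 1 -> 1 (same)
  Node 4: index 3 -> 2 (moved)
Nodes that changed position: 0 1 4

Answer: 0 1 4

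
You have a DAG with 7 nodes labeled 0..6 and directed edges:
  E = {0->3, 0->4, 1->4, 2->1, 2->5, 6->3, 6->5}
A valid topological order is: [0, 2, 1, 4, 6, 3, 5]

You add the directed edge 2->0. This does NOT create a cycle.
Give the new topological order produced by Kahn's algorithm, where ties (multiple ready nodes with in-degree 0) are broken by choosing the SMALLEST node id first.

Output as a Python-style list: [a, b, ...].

Answer: [2, 0, 1, 4, 6, 3, 5]

Derivation:
Old toposort: [0, 2, 1, 4, 6, 3, 5]
Added edge: 2->0
Position of 2 (1) > position of 0 (0). Must reorder: 2 must now come before 0.
Run Kahn's algorithm (break ties by smallest node id):
  initial in-degrees: [1, 1, 0, 2, 2, 2, 0]
  ready (indeg=0): [2, 6]
  pop 2: indeg[0]->0; indeg[1]->0; indeg[5]->1 | ready=[0, 1, 6] | order so far=[2]
  pop 0: indeg[3]->1; indeg[4]->1 | ready=[1, 6] | order so far=[2, 0]
  pop 1: indeg[4]->0 | ready=[4, 6] | order so far=[2, 0, 1]
  pop 4: no out-edges | ready=[6] | order so far=[2, 0, 1, 4]
  pop 6: indeg[3]->0; indeg[5]->0 | ready=[3, 5] | order so far=[2, 0, 1, 4, 6]
  pop 3: no out-edges | ready=[5] | order so far=[2, 0, 1, 4, 6, 3]
  pop 5: no out-edges | ready=[] | order so far=[2, 0, 1, 4, 6, 3, 5]
  Result: [2, 0, 1, 4, 6, 3, 5]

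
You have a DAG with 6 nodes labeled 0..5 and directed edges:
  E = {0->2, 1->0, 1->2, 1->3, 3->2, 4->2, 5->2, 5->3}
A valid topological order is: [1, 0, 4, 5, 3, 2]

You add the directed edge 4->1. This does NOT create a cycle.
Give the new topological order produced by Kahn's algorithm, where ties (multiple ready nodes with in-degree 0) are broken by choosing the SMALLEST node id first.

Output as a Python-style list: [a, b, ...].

Old toposort: [1, 0, 4, 5, 3, 2]
Added edge: 4->1
Position of 4 (2) > position of 1 (0). Must reorder: 4 must now come before 1.
Run Kahn's algorithm (break ties by smallest node id):
  initial in-degrees: [1, 1, 5, 2, 0, 0]
  ready (indeg=0): [4, 5]
  pop 4: indeg[1]->0; indeg[2]->4 | ready=[1, 5] | order so far=[4]
  pop 1: indeg[0]->0; indeg[2]->3; indeg[3]->1 | ready=[0, 5] | order so far=[4, 1]
  pop 0: indeg[2]->2 | ready=[5] | order so far=[4, 1, 0]
  pop 5: indeg[2]->1; indeg[3]->0 | ready=[3] | order so far=[4, 1, 0, 5]
  pop 3: indeg[2]->0 | ready=[2] | order so far=[4, 1, 0, 5, 3]
  pop 2: no out-edges | ready=[] | order so far=[4, 1, 0, 5, 3, 2]
  Result: [4, 1, 0, 5, 3, 2]

Answer: [4, 1, 0, 5, 3, 2]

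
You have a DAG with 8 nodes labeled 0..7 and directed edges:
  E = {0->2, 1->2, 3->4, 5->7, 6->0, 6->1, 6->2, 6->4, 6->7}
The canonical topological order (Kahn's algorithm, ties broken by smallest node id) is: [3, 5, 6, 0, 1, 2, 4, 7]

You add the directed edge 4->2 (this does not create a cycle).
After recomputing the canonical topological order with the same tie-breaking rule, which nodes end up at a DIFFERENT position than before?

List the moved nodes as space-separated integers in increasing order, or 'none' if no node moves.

Old toposort: [3, 5, 6, 0, 1, 2, 4, 7]
Added edge 4->2
Recompute Kahn (smallest-id tiebreak):
  initial in-degrees: [1, 1, 4, 0, 2, 0, 0, 2]
  ready (indeg=0): [3, 5, 6]
  pop 3: indeg[4]->1 | ready=[5, 6] | order so far=[3]
  pop 5: indeg[7]->1 | ready=[6] | order so far=[3, 5]
  pop 6: indeg[0]->0; indeg[1]->0; indeg[2]->3; indeg[4]->0; indeg[7]->0 | ready=[0, 1, 4, 7] | order so far=[3, 5, 6]
  pop 0: indeg[2]->2 | ready=[1, 4, 7] | order so far=[3, 5, 6, 0]
  pop 1: indeg[2]->1 | ready=[4, 7] | order so far=[3, 5, 6, 0, 1]
  pop 4: indeg[2]->0 | ready=[2, 7] | order so far=[3, 5, 6, 0, 1, 4]
  pop 2: no out-edges | ready=[7] | order so far=[3, 5, 6, 0, 1, 4, 2]
  pop 7: no out-edges | ready=[] | order so far=[3, 5, 6, 0, 1, 4, 2, 7]
New canonical toposort: [3, 5, 6, 0, 1, 4, 2, 7]
Compare positions:
  Node 0: index 3 -> 3 (same)
  Node 1: index 4 -> 4 (same)
  Node 2: index 5 -> 6 (moved)
  Node 3: index 0 -> 0 (same)
  Node 4: index 6 -> 5 (moved)
  Node 5: index 1 -> 1 (same)
  Node 6: index 2 -> 2 (same)
  Node 7: index 7 -> 7 (same)
Nodes that changed position: 2 4

Answer: 2 4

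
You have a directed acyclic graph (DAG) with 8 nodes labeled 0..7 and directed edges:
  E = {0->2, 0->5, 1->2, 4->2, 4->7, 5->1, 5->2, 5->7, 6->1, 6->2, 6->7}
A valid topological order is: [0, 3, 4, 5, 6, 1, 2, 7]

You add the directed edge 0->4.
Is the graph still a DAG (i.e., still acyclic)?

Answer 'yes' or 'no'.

Answer: yes

Derivation:
Given toposort: [0, 3, 4, 5, 6, 1, 2, 7]
Position of 0: index 0; position of 4: index 2
New edge 0->4: forward
Forward edge: respects the existing order. Still a DAG, same toposort still valid.
Still a DAG? yes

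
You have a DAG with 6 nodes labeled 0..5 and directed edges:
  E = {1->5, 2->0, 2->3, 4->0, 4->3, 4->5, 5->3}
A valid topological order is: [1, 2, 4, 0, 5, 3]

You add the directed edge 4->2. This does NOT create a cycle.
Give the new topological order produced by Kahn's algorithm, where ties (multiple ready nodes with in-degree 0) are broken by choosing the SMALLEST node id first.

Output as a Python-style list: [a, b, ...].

Answer: [1, 4, 2, 0, 5, 3]

Derivation:
Old toposort: [1, 2, 4, 0, 5, 3]
Added edge: 4->2
Position of 4 (2) > position of 2 (1). Must reorder: 4 must now come before 2.
Run Kahn's algorithm (break ties by smallest node id):
  initial in-degrees: [2, 0, 1, 3, 0, 2]
  ready (indeg=0): [1, 4]
  pop 1: indeg[5]->1 | ready=[4] | order so far=[1]
  pop 4: indeg[0]->1; indeg[2]->0; indeg[3]->2; indeg[5]->0 | ready=[2, 5] | order so far=[1, 4]
  pop 2: indeg[0]->0; indeg[3]->1 | ready=[0, 5] | order so far=[1, 4, 2]
  pop 0: no out-edges | ready=[5] | order so far=[1, 4, 2, 0]
  pop 5: indeg[3]->0 | ready=[3] | order so far=[1, 4, 2, 0, 5]
  pop 3: no out-edges | ready=[] | order so far=[1, 4, 2, 0, 5, 3]
  Result: [1, 4, 2, 0, 5, 3]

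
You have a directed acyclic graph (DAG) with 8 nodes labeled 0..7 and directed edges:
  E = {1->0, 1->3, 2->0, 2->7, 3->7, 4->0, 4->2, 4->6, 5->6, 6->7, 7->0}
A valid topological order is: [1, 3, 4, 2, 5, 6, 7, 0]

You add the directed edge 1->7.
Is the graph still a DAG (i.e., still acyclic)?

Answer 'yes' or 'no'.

Given toposort: [1, 3, 4, 2, 5, 6, 7, 0]
Position of 1: index 0; position of 7: index 6
New edge 1->7: forward
Forward edge: respects the existing order. Still a DAG, same toposort still valid.
Still a DAG? yes

Answer: yes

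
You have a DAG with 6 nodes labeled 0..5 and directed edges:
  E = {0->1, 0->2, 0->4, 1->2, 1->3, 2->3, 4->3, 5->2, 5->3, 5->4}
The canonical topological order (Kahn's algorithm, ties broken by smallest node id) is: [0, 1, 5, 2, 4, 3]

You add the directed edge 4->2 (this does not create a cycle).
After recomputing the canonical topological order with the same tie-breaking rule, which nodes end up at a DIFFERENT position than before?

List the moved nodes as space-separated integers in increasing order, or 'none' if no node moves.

Old toposort: [0, 1, 5, 2, 4, 3]
Added edge 4->2
Recompute Kahn (smallest-id tiebreak):
  initial in-degrees: [0, 1, 4, 4, 2, 0]
  ready (indeg=0): [0, 5]
  pop 0: indeg[1]->0; indeg[2]->3; indeg[4]->1 | ready=[1, 5] | order so far=[0]
  pop 1: indeg[2]->2; indeg[3]->3 | ready=[5] | order so far=[0, 1]
  pop 5: indeg[2]->1; indeg[3]->2; indeg[4]->0 | ready=[4] | order so far=[0, 1, 5]
  pop 4: indeg[2]->0; indeg[3]->1 | ready=[2] | order so far=[0, 1, 5, 4]
  pop 2: indeg[3]->0 | ready=[3] | order so far=[0, 1, 5, 4, 2]
  pop 3: no out-edges | ready=[] | order so far=[0, 1, 5, 4, 2, 3]
New canonical toposort: [0, 1, 5, 4, 2, 3]
Compare positions:
  Node 0: index 0 -> 0 (same)
  Node 1: index 1 -> 1 (same)
  Node 2: index 3 -> 4 (moved)
  Node 3: index 5 -> 5 (same)
  Node 4: index 4 -> 3 (moved)
  Node 5: index 2 -> 2 (same)
Nodes that changed position: 2 4

Answer: 2 4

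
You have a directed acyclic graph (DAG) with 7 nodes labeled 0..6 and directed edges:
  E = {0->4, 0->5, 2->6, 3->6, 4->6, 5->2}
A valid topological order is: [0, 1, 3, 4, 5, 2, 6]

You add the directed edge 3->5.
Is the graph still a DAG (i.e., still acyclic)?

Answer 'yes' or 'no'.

Given toposort: [0, 1, 3, 4, 5, 2, 6]
Position of 3: index 2; position of 5: index 4
New edge 3->5: forward
Forward edge: respects the existing order. Still a DAG, same toposort still valid.
Still a DAG? yes

Answer: yes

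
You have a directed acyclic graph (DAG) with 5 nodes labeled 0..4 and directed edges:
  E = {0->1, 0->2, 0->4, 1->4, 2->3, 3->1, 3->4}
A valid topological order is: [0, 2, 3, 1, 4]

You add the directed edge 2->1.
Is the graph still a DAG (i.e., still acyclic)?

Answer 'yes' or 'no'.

Given toposort: [0, 2, 3, 1, 4]
Position of 2: index 1; position of 1: index 3
New edge 2->1: forward
Forward edge: respects the existing order. Still a DAG, same toposort still valid.
Still a DAG? yes

Answer: yes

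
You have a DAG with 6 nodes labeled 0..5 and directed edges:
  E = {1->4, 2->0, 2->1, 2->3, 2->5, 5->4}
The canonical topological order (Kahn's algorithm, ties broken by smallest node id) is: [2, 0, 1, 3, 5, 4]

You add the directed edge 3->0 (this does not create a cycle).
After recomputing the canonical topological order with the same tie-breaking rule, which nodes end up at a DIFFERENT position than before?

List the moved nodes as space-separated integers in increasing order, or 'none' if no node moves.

Answer: 0 1 3

Derivation:
Old toposort: [2, 0, 1, 3, 5, 4]
Added edge 3->0
Recompute Kahn (smallest-id tiebreak):
  initial in-degrees: [2, 1, 0, 1, 2, 1]
  ready (indeg=0): [2]
  pop 2: indeg[0]->1; indeg[1]->0; indeg[3]->0; indeg[5]->0 | ready=[1, 3, 5] | order so far=[2]
  pop 1: indeg[4]->1 | ready=[3, 5] | order so far=[2, 1]
  pop 3: indeg[0]->0 | ready=[0, 5] | order so far=[2, 1, 3]
  pop 0: no out-edges | ready=[5] | order so far=[2, 1, 3, 0]
  pop 5: indeg[4]->0 | ready=[4] | order so far=[2, 1, 3, 0, 5]
  pop 4: no out-edges | ready=[] | order so far=[2, 1, 3, 0, 5, 4]
New canonical toposort: [2, 1, 3, 0, 5, 4]
Compare positions:
  Node 0: index 1 -> 3 (moved)
  Node 1: index 2 -> 1 (moved)
  Node 2: index 0 -> 0 (same)
  Node 3: index 3 -> 2 (moved)
  Node 4: index 5 -> 5 (same)
  Node 5: index 4 -> 4 (same)
Nodes that changed position: 0 1 3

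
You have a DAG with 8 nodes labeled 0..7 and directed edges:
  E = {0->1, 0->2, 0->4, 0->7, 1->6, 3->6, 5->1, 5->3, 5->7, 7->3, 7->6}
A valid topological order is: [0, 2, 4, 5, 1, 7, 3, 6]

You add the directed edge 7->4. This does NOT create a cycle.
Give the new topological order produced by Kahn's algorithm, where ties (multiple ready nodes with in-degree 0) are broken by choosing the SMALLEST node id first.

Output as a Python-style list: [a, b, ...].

Old toposort: [0, 2, 4, 5, 1, 7, 3, 6]
Added edge: 7->4
Position of 7 (5) > position of 4 (2). Must reorder: 7 must now come before 4.
Run Kahn's algorithm (break ties by smallest node id):
  initial in-degrees: [0, 2, 1, 2, 2, 0, 3, 2]
  ready (indeg=0): [0, 5]
  pop 0: indeg[1]->1; indeg[2]->0; indeg[4]->1; indeg[7]->1 | ready=[2, 5] | order so far=[0]
  pop 2: no out-edges | ready=[5] | order so far=[0, 2]
  pop 5: indeg[1]->0; indeg[3]->1; indeg[7]->0 | ready=[1, 7] | order so far=[0, 2, 5]
  pop 1: indeg[6]->2 | ready=[7] | order so far=[0, 2, 5, 1]
  pop 7: indeg[3]->0; indeg[4]->0; indeg[6]->1 | ready=[3, 4] | order so far=[0, 2, 5, 1, 7]
  pop 3: indeg[6]->0 | ready=[4, 6] | order so far=[0, 2, 5, 1, 7, 3]
  pop 4: no out-edges | ready=[6] | order so far=[0, 2, 5, 1, 7, 3, 4]
  pop 6: no out-edges | ready=[] | order so far=[0, 2, 5, 1, 7, 3, 4, 6]
  Result: [0, 2, 5, 1, 7, 3, 4, 6]

Answer: [0, 2, 5, 1, 7, 3, 4, 6]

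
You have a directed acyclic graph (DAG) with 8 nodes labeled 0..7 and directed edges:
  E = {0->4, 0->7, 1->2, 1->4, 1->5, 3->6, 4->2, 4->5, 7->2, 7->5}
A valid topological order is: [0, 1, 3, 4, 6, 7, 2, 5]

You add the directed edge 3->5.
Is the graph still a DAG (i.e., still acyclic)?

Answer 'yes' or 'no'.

Given toposort: [0, 1, 3, 4, 6, 7, 2, 5]
Position of 3: index 2; position of 5: index 7
New edge 3->5: forward
Forward edge: respects the existing order. Still a DAG, same toposort still valid.
Still a DAG? yes

Answer: yes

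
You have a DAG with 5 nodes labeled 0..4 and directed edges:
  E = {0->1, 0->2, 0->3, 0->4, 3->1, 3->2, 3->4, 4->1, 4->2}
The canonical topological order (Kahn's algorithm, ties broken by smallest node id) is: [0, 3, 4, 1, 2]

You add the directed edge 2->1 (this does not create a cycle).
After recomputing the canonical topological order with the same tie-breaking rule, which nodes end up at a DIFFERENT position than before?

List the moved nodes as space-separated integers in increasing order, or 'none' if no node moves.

Old toposort: [0, 3, 4, 1, 2]
Added edge 2->1
Recompute Kahn (smallest-id tiebreak):
  initial in-degrees: [0, 4, 3, 1, 2]
  ready (indeg=0): [0]
  pop 0: indeg[1]->3; indeg[2]->2; indeg[3]->0; indeg[4]->1 | ready=[3] | order so far=[0]
  pop 3: indeg[1]->2; indeg[2]->1; indeg[4]->0 | ready=[4] | order so far=[0, 3]
  pop 4: indeg[1]->1; indeg[2]->0 | ready=[2] | order so far=[0, 3, 4]
  pop 2: indeg[1]->0 | ready=[1] | order so far=[0, 3, 4, 2]
  pop 1: no out-edges | ready=[] | order so far=[0, 3, 4, 2, 1]
New canonical toposort: [0, 3, 4, 2, 1]
Compare positions:
  Node 0: index 0 -> 0 (same)
  Node 1: index 3 -> 4 (moved)
  Node 2: index 4 -> 3 (moved)
  Node 3: index 1 -> 1 (same)
  Node 4: index 2 -> 2 (same)
Nodes that changed position: 1 2

Answer: 1 2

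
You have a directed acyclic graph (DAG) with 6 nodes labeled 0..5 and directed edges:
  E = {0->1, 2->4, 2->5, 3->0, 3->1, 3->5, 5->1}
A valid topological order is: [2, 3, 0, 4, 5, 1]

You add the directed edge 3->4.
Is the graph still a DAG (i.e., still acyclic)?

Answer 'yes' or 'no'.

Given toposort: [2, 3, 0, 4, 5, 1]
Position of 3: index 1; position of 4: index 3
New edge 3->4: forward
Forward edge: respects the existing order. Still a DAG, same toposort still valid.
Still a DAG? yes

Answer: yes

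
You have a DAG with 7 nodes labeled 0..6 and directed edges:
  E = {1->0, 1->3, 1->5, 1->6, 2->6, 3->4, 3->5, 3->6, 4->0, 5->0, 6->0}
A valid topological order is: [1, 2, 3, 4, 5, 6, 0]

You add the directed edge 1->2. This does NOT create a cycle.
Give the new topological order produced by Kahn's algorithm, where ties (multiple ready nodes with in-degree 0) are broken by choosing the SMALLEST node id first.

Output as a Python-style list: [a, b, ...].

Old toposort: [1, 2, 3, 4, 5, 6, 0]
Added edge: 1->2
Position of 1 (0) < position of 2 (1). Old order still valid.
Run Kahn's algorithm (break ties by smallest node id):
  initial in-degrees: [4, 0, 1, 1, 1, 2, 3]
  ready (indeg=0): [1]
  pop 1: indeg[0]->3; indeg[2]->0; indeg[3]->0; indeg[5]->1; indeg[6]->2 | ready=[2, 3] | order so far=[1]
  pop 2: indeg[6]->1 | ready=[3] | order so far=[1, 2]
  pop 3: indeg[4]->0; indeg[5]->0; indeg[6]->0 | ready=[4, 5, 6] | order so far=[1, 2, 3]
  pop 4: indeg[0]->2 | ready=[5, 6] | order so far=[1, 2, 3, 4]
  pop 5: indeg[0]->1 | ready=[6] | order so far=[1, 2, 3, 4, 5]
  pop 6: indeg[0]->0 | ready=[0] | order so far=[1, 2, 3, 4, 5, 6]
  pop 0: no out-edges | ready=[] | order so far=[1, 2, 3, 4, 5, 6, 0]
  Result: [1, 2, 3, 4, 5, 6, 0]

Answer: [1, 2, 3, 4, 5, 6, 0]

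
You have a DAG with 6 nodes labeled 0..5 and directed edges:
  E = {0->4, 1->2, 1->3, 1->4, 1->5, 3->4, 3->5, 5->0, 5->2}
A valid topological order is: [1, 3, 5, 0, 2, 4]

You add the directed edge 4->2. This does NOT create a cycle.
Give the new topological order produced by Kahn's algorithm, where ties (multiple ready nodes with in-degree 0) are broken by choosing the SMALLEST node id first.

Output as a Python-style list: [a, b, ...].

Answer: [1, 3, 5, 0, 4, 2]

Derivation:
Old toposort: [1, 3, 5, 0, 2, 4]
Added edge: 4->2
Position of 4 (5) > position of 2 (4). Must reorder: 4 must now come before 2.
Run Kahn's algorithm (break ties by smallest node id):
  initial in-degrees: [1, 0, 3, 1, 3, 2]
  ready (indeg=0): [1]
  pop 1: indeg[2]->2; indeg[3]->0; indeg[4]->2; indeg[5]->1 | ready=[3] | order so far=[1]
  pop 3: indeg[4]->1; indeg[5]->0 | ready=[5] | order so far=[1, 3]
  pop 5: indeg[0]->0; indeg[2]->1 | ready=[0] | order so far=[1, 3, 5]
  pop 0: indeg[4]->0 | ready=[4] | order so far=[1, 3, 5, 0]
  pop 4: indeg[2]->0 | ready=[2] | order so far=[1, 3, 5, 0, 4]
  pop 2: no out-edges | ready=[] | order so far=[1, 3, 5, 0, 4, 2]
  Result: [1, 3, 5, 0, 4, 2]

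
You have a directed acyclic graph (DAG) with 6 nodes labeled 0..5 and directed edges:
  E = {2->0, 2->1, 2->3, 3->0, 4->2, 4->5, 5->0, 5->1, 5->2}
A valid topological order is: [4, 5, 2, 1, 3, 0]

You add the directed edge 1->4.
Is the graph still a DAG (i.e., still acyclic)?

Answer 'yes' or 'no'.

Given toposort: [4, 5, 2, 1, 3, 0]
Position of 1: index 3; position of 4: index 0
New edge 1->4: backward (u after v in old order)
Backward edge: old toposort is now invalid. Check if this creates a cycle.
Does 4 already reach 1? Reachable from 4: [0, 1, 2, 3, 4, 5]. YES -> cycle!
Still a DAG? no

Answer: no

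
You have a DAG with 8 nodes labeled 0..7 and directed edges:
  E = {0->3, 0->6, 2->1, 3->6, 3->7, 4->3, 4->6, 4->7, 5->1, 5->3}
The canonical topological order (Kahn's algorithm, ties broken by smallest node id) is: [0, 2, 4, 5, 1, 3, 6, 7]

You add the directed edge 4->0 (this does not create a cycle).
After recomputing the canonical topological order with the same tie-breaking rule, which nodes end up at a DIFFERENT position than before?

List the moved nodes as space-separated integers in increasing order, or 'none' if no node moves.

Answer: 0 2 4

Derivation:
Old toposort: [0, 2, 4, 5, 1, 3, 6, 7]
Added edge 4->0
Recompute Kahn (smallest-id tiebreak):
  initial in-degrees: [1, 2, 0, 3, 0, 0, 3, 2]
  ready (indeg=0): [2, 4, 5]
  pop 2: indeg[1]->1 | ready=[4, 5] | order so far=[2]
  pop 4: indeg[0]->0; indeg[3]->2; indeg[6]->2; indeg[7]->1 | ready=[0, 5] | order so far=[2, 4]
  pop 0: indeg[3]->1; indeg[6]->1 | ready=[5] | order so far=[2, 4, 0]
  pop 5: indeg[1]->0; indeg[3]->0 | ready=[1, 3] | order so far=[2, 4, 0, 5]
  pop 1: no out-edges | ready=[3] | order so far=[2, 4, 0, 5, 1]
  pop 3: indeg[6]->0; indeg[7]->0 | ready=[6, 7] | order so far=[2, 4, 0, 5, 1, 3]
  pop 6: no out-edges | ready=[7] | order so far=[2, 4, 0, 5, 1, 3, 6]
  pop 7: no out-edges | ready=[] | order so far=[2, 4, 0, 5, 1, 3, 6, 7]
New canonical toposort: [2, 4, 0, 5, 1, 3, 6, 7]
Compare positions:
  Node 0: index 0 -> 2 (moved)
  Node 1: index 4 -> 4 (same)
  Node 2: index 1 -> 0 (moved)
  Node 3: index 5 -> 5 (same)
  Node 4: index 2 -> 1 (moved)
  Node 5: index 3 -> 3 (same)
  Node 6: index 6 -> 6 (same)
  Node 7: index 7 -> 7 (same)
Nodes that changed position: 0 2 4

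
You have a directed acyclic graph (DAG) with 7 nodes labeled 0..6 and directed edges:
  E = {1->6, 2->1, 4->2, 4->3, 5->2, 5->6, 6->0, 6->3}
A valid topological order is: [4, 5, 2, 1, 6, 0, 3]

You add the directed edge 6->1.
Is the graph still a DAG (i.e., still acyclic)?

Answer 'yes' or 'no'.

Given toposort: [4, 5, 2, 1, 6, 0, 3]
Position of 6: index 4; position of 1: index 3
New edge 6->1: backward (u after v in old order)
Backward edge: old toposort is now invalid. Check if this creates a cycle.
Does 1 already reach 6? Reachable from 1: [0, 1, 3, 6]. YES -> cycle!
Still a DAG? no

Answer: no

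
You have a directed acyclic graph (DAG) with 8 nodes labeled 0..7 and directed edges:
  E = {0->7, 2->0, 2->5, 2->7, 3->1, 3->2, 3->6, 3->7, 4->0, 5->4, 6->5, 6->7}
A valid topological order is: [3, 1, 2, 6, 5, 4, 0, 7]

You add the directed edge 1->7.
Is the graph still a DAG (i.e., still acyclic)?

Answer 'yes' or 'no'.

Answer: yes

Derivation:
Given toposort: [3, 1, 2, 6, 5, 4, 0, 7]
Position of 1: index 1; position of 7: index 7
New edge 1->7: forward
Forward edge: respects the existing order. Still a DAG, same toposort still valid.
Still a DAG? yes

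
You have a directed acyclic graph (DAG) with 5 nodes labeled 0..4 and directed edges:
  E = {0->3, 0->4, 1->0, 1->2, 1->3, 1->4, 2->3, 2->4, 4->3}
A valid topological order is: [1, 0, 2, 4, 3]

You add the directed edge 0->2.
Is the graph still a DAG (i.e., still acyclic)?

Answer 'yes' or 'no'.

Given toposort: [1, 0, 2, 4, 3]
Position of 0: index 1; position of 2: index 2
New edge 0->2: forward
Forward edge: respects the existing order. Still a DAG, same toposort still valid.
Still a DAG? yes

Answer: yes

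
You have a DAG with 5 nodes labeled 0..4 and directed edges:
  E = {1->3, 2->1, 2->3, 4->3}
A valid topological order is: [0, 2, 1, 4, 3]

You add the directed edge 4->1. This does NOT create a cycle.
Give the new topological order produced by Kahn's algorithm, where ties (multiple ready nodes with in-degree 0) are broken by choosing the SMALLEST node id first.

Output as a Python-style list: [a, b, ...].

Old toposort: [0, 2, 1, 4, 3]
Added edge: 4->1
Position of 4 (3) > position of 1 (2). Must reorder: 4 must now come before 1.
Run Kahn's algorithm (break ties by smallest node id):
  initial in-degrees: [0, 2, 0, 3, 0]
  ready (indeg=0): [0, 2, 4]
  pop 0: no out-edges | ready=[2, 4] | order so far=[0]
  pop 2: indeg[1]->1; indeg[3]->2 | ready=[4] | order so far=[0, 2]
  pop 4: indeg[1]->0; indeg[3]->1 | ready=[1] | order so far=[0, 2, 4]
  pop 1: indeg[3]->0 | ready=[3] | order so far=[0, 2, 4, 1]
  pop 3: no out-edges | ready=[] | order so far=[0, 2, 4, 1, 3]
  Result: [0, 2, 4, 1, 3]

Answer: [0, 2, 4, 1, 3]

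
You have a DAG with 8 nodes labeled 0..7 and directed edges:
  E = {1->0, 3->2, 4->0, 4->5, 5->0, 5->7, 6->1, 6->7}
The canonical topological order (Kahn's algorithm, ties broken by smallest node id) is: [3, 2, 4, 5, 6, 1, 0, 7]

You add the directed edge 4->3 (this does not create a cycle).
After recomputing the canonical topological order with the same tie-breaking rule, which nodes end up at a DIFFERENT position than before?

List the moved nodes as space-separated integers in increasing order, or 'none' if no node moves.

Old toposort: [3, 2, 4, 5, 6, 1, 0, 7]
Added edge 4->3
Recompute Kahn (smallest-id tiebreak):
  initial in-degrees: [3, 1, 1, 1, 0, 1, 0, 2]
  ready (indeg=0): [4, 6]
  pop 4: indeg[0]->2; indeg[3]->0; indeg[5]->0 | ready=[3, 5, 6] | order so far=[4]
  pop 3: indeg[2]->0 | ready=[2, 5, 6] | order so far=[4, 3]
  pop 2: no out-edges | ready=[5, 6] | order so far=[4, 3, 2]
  pop 5: indeg[0]->1; indeg[7]->1 | ready=[6] | order so far=[4, 3, 2, 5]
  pop 6: indeg[1]->0; indeg[7]->0 | ready=[1, 7] | order so far=[4, 3, 2, 5, 6]
  pop 1: indeg[0]->0 | ready=[0, 7] | order so far=[4, 3, 2, 5, 6, 1]
  pop 0: no out-edges | ready=[7] | order so far=[4, 3, 2, 5, 6, 1, 0]
  pop 7: no out-edges | ready=[] | order so far=[4, 3, 2, 5, 6, 1, 0, 7]
New canonical toposort: [4, 3, 2, 5, 6, 1, 0, 7]
Compare positions:
  Node 0: index 6 -> 6 (same)
  Node 1: index 5 -> 5 (same)
  Node 2: index 1 -> 2 (moved)
  Node 3: index 0 -> 1 (moved)
  Node 4: index 2 -> 0 (moved)
  Node 5: index 3 -> 3 (same)
  Node 6: index 4 -> 4 (same)
  Node 7: index 7 -> 7 (same)
Nodes that changed position: 2 3 4

Answer: 2 3 4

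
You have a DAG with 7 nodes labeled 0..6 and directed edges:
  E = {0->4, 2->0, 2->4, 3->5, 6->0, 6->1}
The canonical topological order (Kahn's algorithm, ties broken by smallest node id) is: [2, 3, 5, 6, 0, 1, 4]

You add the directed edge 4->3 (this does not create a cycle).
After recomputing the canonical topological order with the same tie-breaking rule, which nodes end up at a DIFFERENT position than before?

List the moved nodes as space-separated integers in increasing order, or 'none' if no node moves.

Old toposort: [2, 3, 5, 6, 0, 1, 4]
Added edge 4->3
Recompute Kahn (smallest-id tiebreak):
  initial in-degrees: [2, 1, 0, 1, 2, 1, 0]
  ready (indeg=0): [2, 6]
  pop 2: indeg[0]->1; indeg[4]->1 | ready=[6] | order so far=[2]
  pop 6: indeg[0]->0; indeg[1]->0 | ready=[0, 1] | order so far=[2, 6]
  pop 0: indeg[4]->0 | ready=[1, 4] | order so far=[2, 6, 0]
  pop 1: no out-edges | ready=[4] | order so far=[2, 6, 0, 1]
  pop 4: indeg[3]->0 | ready=[3] | order so far=[2, 6, 0, 1, 4]
  pop 3: indeg[5]->0 | ready=[5] | order so far=[2, 6, 0, 1, 4, 3]
  pop 5: no out-edges | ready=[] | order so far=[2, 6, 0, 1, 4, 3, 5]
New canonical toposort: [2, 6, 0, 1, 4, 3, 5]
Compare positions:
  Node 0: index 4 -> 2 (moved)
  Node 1: index 5 -> 3 (moved)
  Node 2: index 0 -> 0 (same)
  Node 3: index 1 -> 5 (moved)
  Node 4: index 6 -> 4 (moved)
  Node 5: index 2 -> 6 (moved)
  Node 6: index 3 -> 1 (moved)
Nodes that changed position: 0 1 3 4 5 6

Answer: 0 1 3 4 5 6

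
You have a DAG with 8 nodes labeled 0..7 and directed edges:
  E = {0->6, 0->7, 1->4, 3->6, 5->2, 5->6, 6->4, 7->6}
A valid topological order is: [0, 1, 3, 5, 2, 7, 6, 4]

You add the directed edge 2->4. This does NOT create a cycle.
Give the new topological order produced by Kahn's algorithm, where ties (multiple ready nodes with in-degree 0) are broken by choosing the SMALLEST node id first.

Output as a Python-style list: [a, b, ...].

Old toposort: [0, 1, 3, 5, 2, 7, 6, 4]
Added edge: 2->4
Position of 2 (4) < position of 4 (7). Old order still valid.
Run Kahn's algorithm (break ties by smallest node id):
  initial in-degrees: [0, 0, 1, 0, 3, 0, 4, 1]
  ready (indeg=0): [0, 1, 3, 5]
  pop 0: indeg[6]->3; indeg[7]->0 | ready=[1, 3, 5, 7] | order so far=[0]
  pop 1: indeg[4]->2 | ready=[3, 5, 7] | order so far=[0, 1]
  pop 3: indeg[6]->2 | ready=[5, 7] | order so far=[0, 1, 3]
  pop 5: indeg[2]->0; indeg[6]->1 | ready=[2, 7] | order so far=[0, 1, 3, 5]
  pop 2: indeg[4]->1 | ready=[7] | order so far=[0, 1, 3, 5, 2]
  pop 7: indeg[6]->0 | ready=[6] | order so far=[0, 1, 3, 5, 2, 7]
  pop 6: indeg[4]->0 | ready=[4] | order so far=[0, 1, 3, 5, 2, 7, 6]
  pop 4: no out-edges | ready=[] | order so far=[0, 1, 3, 5, 2, 7, 6, 4]
  Result: [0, 1, 3, 5, 2, 7, 6, 4]

Answer: [0, 1, 3, 5, 2, 7, 6, 4]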